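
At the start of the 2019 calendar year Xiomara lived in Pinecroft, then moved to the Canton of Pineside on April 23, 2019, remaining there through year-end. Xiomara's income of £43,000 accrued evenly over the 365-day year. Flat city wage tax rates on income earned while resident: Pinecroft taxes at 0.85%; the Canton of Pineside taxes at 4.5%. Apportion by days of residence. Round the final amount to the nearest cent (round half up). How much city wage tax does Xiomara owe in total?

Pinecroft, January 1 – April 22, 2019: 112 days → £43,000 × 0.85% × 112/365 = £112.1534
The Canton of Pineside, April 23 – December 31, 2019: 253 days → £43,000 × 4.5% × 253/365 = £1,341.2466
Total = £1,453.4000

£1,453.40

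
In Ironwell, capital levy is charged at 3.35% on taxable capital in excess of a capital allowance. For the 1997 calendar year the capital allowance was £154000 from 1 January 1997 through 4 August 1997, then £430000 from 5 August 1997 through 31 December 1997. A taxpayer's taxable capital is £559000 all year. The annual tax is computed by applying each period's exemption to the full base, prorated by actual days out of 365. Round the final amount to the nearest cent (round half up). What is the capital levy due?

1 January – 4 August 1997: 216 days, exemption £154000 → (£559000 − £154000) × 3.35% × 216/365 = £8028.9863
5 August – 31 December 1997: 149 days, exemption £430000 → (£559000 − £430000) × 3.35% × 149/365 = £1764.1192
Total = £9793.1055

£9793.11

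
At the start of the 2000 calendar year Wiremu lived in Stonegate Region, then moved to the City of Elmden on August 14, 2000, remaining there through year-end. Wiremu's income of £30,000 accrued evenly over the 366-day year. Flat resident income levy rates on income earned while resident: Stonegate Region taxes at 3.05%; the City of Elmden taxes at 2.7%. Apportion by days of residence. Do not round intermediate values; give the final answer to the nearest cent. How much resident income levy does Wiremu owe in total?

Stonegate Region, January 1 – August 13, 2000: 226 days → £30,000 × 3.05% × 226/366 = £565.0000
The City of Elmden, August 14 – December 31, 2000: 140 days → £30,000 × 2.7% × 140/366 = £309.8361
Total = £874.8361

£874.84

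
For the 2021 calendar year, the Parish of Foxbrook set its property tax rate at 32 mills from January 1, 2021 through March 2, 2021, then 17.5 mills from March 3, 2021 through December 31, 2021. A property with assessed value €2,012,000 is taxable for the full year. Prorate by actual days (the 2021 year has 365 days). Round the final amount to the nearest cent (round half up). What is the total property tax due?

January 1 – March 2, 2021: 61 days at 32 mills → €2,012,000 × 3.2% × 61/365 = €10,760.0658
March 3 – December 31, 2021: 304 days at 17.5 mills → €2,012,000 × 1.75% × 304/365 = €29,325.5890
Total = €40,085.6548

€40,085.65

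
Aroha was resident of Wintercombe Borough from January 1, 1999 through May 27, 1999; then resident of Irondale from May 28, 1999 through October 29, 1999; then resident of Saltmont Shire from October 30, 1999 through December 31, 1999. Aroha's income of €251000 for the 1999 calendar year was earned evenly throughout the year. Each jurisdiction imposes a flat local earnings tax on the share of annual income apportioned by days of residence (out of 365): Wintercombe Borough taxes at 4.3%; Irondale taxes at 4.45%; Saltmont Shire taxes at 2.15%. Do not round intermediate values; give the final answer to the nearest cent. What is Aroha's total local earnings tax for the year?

€10021.43

Wintercombe Borough, January 1 – May 27, 1999: 147 days → €251000 × 4.3% × 147/365 = €4346.7699
Irondale, May 28 – October 29, 1999: 155 days → €251000 × 4.45% × 155/365 = €4743.2123
Saltmont Shire, October 30 – December 31, 1999: 63 days → €251000 × 2.15% × 63/365 = €931.4507
Total = €10021.4329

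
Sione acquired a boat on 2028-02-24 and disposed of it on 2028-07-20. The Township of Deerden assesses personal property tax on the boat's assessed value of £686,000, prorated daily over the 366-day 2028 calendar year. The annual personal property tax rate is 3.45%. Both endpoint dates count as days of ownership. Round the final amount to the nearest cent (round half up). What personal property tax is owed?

£9,570.26

Days held (2028-02-24 to 2028-07-20): 148 out of 366
Tax = £686,000 × 3.45% × 148/366 = £9,570.2623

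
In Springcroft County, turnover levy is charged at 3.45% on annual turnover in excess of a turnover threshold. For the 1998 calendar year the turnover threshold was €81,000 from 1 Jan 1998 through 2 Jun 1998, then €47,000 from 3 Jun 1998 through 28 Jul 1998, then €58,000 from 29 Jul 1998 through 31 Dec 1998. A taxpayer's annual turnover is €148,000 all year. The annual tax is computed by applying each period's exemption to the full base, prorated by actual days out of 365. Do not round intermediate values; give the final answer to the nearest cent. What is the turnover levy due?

1 Jan – 2 Jun 1998: 153 days, exemption €81,000 → (€148,000 − €81,000) × 3.45% × 153/365 = €968.9301
3 Jun – 28 Jul 1998: 56 days, exemption €47,000 → (€148,000 − €47,000) × 3.45% × 56/365 = €534.6082
29 Jul – 31 Dec 1998: 156 days, exemption €58,000 → (€148,000 − €58,000) × 3.45% × 156/365 = €1,327.0685
Total = €2,830.6068

€2,830.61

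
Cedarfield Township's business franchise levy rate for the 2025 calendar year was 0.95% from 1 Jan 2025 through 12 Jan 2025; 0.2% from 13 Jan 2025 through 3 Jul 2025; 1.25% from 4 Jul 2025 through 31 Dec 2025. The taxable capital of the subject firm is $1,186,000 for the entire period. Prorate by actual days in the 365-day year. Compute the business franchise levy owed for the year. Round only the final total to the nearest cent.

$8,839.76

1 Jan – 12 Jan 2025: 12 days at 0.95% → $1,186,000 × 0.95% × 12/365 = $370.4219
13 Jan – 3 Jul 2025: 172 days at 0.2% → $1,186,000 × 0.2% × 172/365 = $1,117.7644
4 Jul – 31 Dec 2025: 181 days at 1.25% → $1,186,000 × 1.25% × 181/365 = $7,351.5753
Total = $8,839.7616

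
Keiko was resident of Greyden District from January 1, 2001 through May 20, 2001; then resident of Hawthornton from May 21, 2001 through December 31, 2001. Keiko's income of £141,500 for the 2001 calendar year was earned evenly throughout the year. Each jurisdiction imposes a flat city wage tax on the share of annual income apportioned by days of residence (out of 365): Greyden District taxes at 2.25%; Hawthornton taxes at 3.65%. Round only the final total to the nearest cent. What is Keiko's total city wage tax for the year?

£4,404.91

Greyden District, January 1 – May 20, 2001: 140 days → £141,500 × 2.25% × 140/365 = £1,221.1644
Hawthornton, May 21 – December 31, 2001: 225 days → £141,500 × 3.65% × 225/365 = £3,183.7500
Total = £4,404.9144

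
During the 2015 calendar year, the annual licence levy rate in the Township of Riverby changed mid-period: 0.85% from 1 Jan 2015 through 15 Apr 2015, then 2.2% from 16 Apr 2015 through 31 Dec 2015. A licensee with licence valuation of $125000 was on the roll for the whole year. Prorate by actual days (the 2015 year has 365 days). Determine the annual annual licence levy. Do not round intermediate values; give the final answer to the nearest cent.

$2264.55

1 Jan – 15 Apr 2015: 105 days at 0.85% → $125000 × 0.85% × 105/365 = $305.6507
16 Apr – 31 Dec 2015: 260 days at 2.2% → $125000 × 2.2% × 260/365 = $1958.9041
Total = $2264.5548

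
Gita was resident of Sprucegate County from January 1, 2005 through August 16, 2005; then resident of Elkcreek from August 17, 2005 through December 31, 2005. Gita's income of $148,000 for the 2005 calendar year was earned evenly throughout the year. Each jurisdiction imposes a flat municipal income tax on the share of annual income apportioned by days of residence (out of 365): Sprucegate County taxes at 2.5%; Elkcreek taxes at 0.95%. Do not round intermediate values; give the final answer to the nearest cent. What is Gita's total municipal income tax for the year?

Sprucegate County, January 1 – August 16, 2005: 228 days → $148,000 × 2.5% × 228/365 = $2,311.2329
Elkcreek, August 17 – December 31, 2005: 137 days → $148,000 × 0.95% × 137/365 = $527.7315
Total = $2,838.9644

$2,838.96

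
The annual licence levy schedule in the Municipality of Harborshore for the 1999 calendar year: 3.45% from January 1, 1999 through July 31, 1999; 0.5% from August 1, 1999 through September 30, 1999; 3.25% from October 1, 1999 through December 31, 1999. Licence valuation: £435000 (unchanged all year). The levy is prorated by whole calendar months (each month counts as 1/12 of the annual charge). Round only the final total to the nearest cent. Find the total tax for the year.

January 1 – July 31, 1999: 7 months at 3.45% → £435000 × 3.45% × 7/12 = £8754.3750
August 1 – September 30, 1999: 2 months at 0.5% → £435000 × 0.5% × 2/12 = £362.5000
October 1 – December 31, 1999: 3 months at 3.25% → £435000 × 3.25% × 3/12 = £3534.3750
Total = £12651.2500

£12651.25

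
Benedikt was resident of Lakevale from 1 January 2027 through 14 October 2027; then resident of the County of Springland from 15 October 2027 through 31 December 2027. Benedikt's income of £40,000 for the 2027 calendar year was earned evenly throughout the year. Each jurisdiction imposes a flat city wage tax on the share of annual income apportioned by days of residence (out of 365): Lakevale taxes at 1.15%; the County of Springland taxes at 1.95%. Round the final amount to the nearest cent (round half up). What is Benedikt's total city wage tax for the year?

£528.38

Lakevale, 1 January – 14 October 2027: 287 days → £40,000 × 1.15% × 287/365 = £361.6986
The County of Springland, 15 October – 31 December 2027: 78 days → £40,000 × 1.95% × 78/365 = £166.6849
Total = £528.3836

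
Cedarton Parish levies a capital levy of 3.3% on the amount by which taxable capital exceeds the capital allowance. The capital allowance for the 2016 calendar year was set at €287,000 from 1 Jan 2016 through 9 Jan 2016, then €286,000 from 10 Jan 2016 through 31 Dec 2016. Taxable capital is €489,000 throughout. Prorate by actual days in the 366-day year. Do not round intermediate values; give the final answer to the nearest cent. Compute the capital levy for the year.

1 Jan – 9 Jan 2016: 9 days, exemption €287,000 → (€489,000 − €287,000) × 3.3% × 9/366 = €163.9180
10 Jan – 31 Dec 2016: 357 days, exemption €286,000 → (€489,000 − €286,000) × 3.3% × 357/366 = €6,534.2705
Total = €6,698.1885

€6,698.19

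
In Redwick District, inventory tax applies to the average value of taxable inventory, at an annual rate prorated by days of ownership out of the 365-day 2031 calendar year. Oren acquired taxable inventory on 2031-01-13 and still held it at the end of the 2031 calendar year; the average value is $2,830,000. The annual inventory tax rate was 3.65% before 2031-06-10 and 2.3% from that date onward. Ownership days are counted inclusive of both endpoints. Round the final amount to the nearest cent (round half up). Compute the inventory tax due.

2031-01-13 to 2031-06-09: 148 days at 3.65% → $2,830,000 × 3.65% × 148/365 = $41,884.0000
2031-06-10 to 2031-12-31: 205 days at 2.3% → $2,830,000 × 2.3% × 205/365 = $36,557.3973
Total = $78,441.3973

$78,441.40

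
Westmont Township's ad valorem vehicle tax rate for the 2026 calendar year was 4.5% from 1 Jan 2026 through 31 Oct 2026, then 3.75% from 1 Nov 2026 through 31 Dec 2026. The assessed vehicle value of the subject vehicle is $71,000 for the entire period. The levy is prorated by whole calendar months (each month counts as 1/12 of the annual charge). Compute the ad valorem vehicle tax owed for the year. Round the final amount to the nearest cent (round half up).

$3,106.25

1 Jan – 31 Oct 2026: 10 months at 4.5% → $71,000 × 4.5% × 10/12 = $2,662.5000
1 Nov – 31 Dec 2026: 2 months at 3.75% → $71,000 × 3.75% × 2/12 = $443.7500
Total = $3,106.2500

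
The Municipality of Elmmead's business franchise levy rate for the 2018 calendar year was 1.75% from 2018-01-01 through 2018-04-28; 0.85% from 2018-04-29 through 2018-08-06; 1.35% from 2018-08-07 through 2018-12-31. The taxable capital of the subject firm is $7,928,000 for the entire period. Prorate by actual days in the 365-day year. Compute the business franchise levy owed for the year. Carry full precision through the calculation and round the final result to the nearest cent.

$106,419.82

2018-01-01 to 2018-04-28: 118 days at 1.75% → $7,928,000 × 1.75% × 118/365 = $44,852.9315
2018-04-29 to 2018-08-06: 100 days at 0.85% → $7,928,000 × 0.85% × 100/365 = $18,462.4658
2018-08-07 to 2018-12-31: 147 days at 1.35% → $7,928,000 × 1.35% × 147/365 = $43,104.4274
Total = $106,419.8247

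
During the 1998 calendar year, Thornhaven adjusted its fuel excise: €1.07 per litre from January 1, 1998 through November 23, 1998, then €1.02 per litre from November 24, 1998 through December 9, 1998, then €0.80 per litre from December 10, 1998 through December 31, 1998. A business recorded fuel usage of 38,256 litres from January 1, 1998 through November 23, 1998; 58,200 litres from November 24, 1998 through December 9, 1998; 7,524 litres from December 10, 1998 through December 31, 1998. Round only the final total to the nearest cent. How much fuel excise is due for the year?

€106,317.12

January 1 – November 23, 1998: 38,256 litres at €1.07/litre → €40,933.92
November 24 – December 9, 1998: 58,200 litres at €1.02/litre → €59,364.00
December 10 – December 31, 1998: 7,524 litres at €0.80/litre → €6,019.20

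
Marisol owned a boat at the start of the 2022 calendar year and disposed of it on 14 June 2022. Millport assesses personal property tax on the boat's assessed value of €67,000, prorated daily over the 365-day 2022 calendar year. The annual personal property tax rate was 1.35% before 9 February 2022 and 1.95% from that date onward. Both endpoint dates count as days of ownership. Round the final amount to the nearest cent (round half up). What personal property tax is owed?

€547.66

1 January – 8 February 2022: 39 days at 1.35% → €67,000 × 1.35% × 39/365 = €96.6452
9 February – 14 June 2022: 126 days at 1.95% → €67,000 × 1.95% × 126/365 = €451.0110
Total = €547.6562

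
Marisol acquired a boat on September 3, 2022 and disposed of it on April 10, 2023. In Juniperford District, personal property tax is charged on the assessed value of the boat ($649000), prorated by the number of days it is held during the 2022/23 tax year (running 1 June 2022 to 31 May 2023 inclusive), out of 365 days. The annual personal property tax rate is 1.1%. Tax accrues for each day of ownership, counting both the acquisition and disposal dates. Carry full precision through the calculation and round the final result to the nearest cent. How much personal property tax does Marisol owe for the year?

Days held (September 3, 2022 – April 10, 2023): 220 out of 365
Tax = $649000 × 1.1% × 220/365 = $4302.9589

$4302.96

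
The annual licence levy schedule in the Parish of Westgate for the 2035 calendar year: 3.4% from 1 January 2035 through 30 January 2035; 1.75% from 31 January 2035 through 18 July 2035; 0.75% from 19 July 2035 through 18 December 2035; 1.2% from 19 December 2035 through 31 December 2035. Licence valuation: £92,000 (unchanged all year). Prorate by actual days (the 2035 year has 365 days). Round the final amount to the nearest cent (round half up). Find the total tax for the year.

1 January – 30 January 2035: 30 days at 3.4% → £92,000 × 3.4% × 30/365 = £257.0959
31 January – 18 July 2035: 169 days at 1.75% → £92,000 × 1.75% × 169/365 = £745.4521
19 July – 18 December 2035: 153 days at 0.75% → £92,000 × 0.75% × 153/365 = £289.2329
19 December – 31 December 2035: 13 days at 1.2% → £92,000 × 1.2% × 13/365 = £39.3205
Total = £1,331.1014

£1,331.10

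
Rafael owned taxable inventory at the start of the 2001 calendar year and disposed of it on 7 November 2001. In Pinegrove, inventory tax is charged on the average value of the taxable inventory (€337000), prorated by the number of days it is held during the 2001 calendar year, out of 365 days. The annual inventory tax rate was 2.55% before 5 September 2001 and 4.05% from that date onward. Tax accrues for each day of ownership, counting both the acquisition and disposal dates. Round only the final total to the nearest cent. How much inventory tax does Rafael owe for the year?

€8208.49

1 January – 4 September 2001: 247 days at 2.55% → €337000 × 2.55% × 247/365 = €5815.3274
5 September – 7 November 2001: 64 days at 4.05% → €337000 × 4.05% × 64/365 = €2393.1616
Total = €8208.4890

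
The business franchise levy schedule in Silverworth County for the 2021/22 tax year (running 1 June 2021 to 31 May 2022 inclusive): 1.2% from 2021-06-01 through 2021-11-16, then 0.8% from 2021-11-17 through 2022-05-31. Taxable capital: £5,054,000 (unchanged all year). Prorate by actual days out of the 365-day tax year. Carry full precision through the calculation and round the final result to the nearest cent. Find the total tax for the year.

2021-06-01 to 2021-11-16: 169 days at 1.2% → £5,054,000 × 1.2% × 169/365 = £28,080.8548
2021-11-17 to 2022-05-31: 196 days at 0.8% → £5,054,000 × 0.8% × 196/365 = £21,711.4301
Total = £49,792.2849

£49,792.28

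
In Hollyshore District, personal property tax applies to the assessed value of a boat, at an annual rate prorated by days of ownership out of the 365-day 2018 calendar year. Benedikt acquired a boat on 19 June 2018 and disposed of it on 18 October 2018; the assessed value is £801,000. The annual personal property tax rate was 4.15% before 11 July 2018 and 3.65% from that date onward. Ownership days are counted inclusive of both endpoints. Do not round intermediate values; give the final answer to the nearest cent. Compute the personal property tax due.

19 June – 10 July 2018: 22 days at 4.15% → £801,000 × 4.15% × 22/365 = £2,003.5973
11 July – 18 October 2018: 100 days at 3.65% → £801,000 × 3.65% × 100/365 = £8,010.0000
Total = £10,013.5973

£10,013.60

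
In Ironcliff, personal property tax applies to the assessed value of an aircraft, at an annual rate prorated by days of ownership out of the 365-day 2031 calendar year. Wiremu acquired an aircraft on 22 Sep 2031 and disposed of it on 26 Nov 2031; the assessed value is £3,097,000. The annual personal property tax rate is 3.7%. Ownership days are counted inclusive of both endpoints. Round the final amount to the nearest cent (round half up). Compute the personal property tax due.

£20,720.20

Days held (22 Sep – 26 Nov 2031): 66 out of 365
Tax = £3,097,000 × 3.7% × 66/365 = £20,720.2027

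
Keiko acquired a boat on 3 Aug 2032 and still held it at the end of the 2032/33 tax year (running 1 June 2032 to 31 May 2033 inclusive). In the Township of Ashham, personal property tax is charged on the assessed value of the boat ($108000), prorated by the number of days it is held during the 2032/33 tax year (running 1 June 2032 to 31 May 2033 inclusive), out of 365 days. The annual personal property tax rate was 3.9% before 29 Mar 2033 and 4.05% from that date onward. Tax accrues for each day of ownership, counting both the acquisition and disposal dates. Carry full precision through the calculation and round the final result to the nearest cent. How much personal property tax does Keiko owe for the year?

3 Aug 2032 – 28 Mar 2033: 238 days at 3.9% → $108000 × 3.9% × 238/365 = $2746.4548
29 Mar – 31 May 2033: 64 days at 4.05% → $108000 × 4.05% × 64/365 = $766.9479
Total = $3513.4027

$3513.40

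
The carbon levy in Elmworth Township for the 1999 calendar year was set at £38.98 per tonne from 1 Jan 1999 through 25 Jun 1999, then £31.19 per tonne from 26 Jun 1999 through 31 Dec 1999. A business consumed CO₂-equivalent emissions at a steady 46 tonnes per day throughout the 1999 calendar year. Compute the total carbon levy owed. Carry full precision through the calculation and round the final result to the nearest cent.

1 Jan – 25 Jun 1999: 176 days × 46 tonnes/day = 8,096 tonnes at £38.98/tonne → £315,582.08
26 Jun – 31 Dec 1999: 189 days × 46 tonnes/day = 8,694 tonnes at £31.19/tonne → £271,165.86

£586,747.94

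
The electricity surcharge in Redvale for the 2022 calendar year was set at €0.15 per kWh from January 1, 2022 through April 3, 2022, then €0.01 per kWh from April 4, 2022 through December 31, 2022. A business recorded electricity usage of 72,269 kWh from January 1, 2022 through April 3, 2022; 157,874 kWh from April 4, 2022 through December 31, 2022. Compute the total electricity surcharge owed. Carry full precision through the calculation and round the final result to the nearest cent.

€12419.09

January 1 – April 3, 2022: 72,269 kWh at €0.15/kWh → €10840.35
April 4 – December 31, 2022: 157,874 kWh at €0.01/kWh → €1578.74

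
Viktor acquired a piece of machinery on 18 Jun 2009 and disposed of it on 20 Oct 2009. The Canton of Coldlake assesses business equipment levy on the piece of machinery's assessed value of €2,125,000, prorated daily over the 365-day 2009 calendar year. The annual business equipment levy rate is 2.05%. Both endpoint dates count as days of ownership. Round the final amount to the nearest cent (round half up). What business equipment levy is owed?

€14,918.66

Days held (18 Jun – 20 Oct 2009): 125 out of 365
Tax = €2,125,000 × 2.05% × 125/365 = €14,918.6644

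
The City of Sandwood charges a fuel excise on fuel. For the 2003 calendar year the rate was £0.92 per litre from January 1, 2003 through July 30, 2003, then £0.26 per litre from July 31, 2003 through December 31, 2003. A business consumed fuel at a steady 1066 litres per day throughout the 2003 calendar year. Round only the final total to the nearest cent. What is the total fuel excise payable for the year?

January 1 – July 30, 2003: 211 days × 1066 litres/day = 224,926 litres at £0.92/litre → £206931.92
July 31 – December 31, 2003: 154 days × 1066 litres/day = 164,164 litres at £0.26/litre → £42682.64

£249614.56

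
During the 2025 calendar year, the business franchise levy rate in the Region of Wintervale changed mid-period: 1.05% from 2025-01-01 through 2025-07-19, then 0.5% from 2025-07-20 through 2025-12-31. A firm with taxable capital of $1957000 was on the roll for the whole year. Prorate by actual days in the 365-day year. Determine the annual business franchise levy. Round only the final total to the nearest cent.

$15682.81

2025-01-01 to 2025-07-19: 200 days at 1.05% → $1957000 × 1.05% × 200/365 = $11259.4521
2025-07-20 to 2025-12-31: 165 days at 0.5% → $1957000 × 0.5% × 165/365 = $4423.3562
Total = $15682.8082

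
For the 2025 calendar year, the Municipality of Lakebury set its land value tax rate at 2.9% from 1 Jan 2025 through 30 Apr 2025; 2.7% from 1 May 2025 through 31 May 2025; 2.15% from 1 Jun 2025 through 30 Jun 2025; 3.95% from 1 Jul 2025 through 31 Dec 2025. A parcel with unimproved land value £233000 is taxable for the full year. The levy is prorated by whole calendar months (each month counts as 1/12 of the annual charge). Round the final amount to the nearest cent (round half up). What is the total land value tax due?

£7795.79

1 Jan – 30 Apr 2025: 4 months at 2.9% → £233000 × 2.9% × 4/12 = £2252.3333
1 May – 31 May 2025: 1 month at 2.7% → £233000 × 2.7% × 1/12 = £524.2500
1 Jun – 30 Jun 2025: 1 month at 2.15% → £233000 × 2.15% × 1/12 = £417.4583
1 Jul – 31 Dec 2025: 6 months at 3.95% → £233000 × 3.95% × 6/12 = £4601.7500
Total = £7795.7917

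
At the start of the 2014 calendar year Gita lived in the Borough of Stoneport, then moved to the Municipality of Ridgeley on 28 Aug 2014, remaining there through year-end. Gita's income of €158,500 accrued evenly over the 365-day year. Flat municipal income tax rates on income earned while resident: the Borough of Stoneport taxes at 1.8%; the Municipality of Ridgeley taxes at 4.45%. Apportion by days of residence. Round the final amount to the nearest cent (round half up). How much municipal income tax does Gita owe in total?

€4,302.95

The Borough of Stoneport, 1 Jan – 27 Aug 2014: 239 days → €158,500 × 1.8% × 239/365 = €1,868.1288
The Municipality of Ridgeley, 28 Aug – 31 Dec 2014: 126 days → €158,500 × 4.45% × 126/365 = €2,434.8205
Total = €4,302.9493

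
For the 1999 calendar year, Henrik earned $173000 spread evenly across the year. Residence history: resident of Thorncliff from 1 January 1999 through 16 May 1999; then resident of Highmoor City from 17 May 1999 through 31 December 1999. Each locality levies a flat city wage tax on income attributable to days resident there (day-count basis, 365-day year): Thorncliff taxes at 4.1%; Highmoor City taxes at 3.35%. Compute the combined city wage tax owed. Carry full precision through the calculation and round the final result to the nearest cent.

Thorncliff, 1 January – 16 May 1999: 136 days → $173000 × 4.1% × 136/365 = $2642.8712
Highmoor City, 17 May – 31 December 1999: 229 days → $173000 × 3.35% × 229/365 = $3636.0808
Total = $6278.9521

$6278.95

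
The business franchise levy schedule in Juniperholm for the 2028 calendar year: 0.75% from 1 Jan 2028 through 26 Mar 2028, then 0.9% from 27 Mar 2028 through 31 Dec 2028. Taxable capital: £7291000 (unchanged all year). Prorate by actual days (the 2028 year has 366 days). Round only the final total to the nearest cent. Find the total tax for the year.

£63049.22

1 Jan – 26 Mar 2028: 86 days at 0.75% → £7291000 × 0.75% × 86/366 = £12848.8934
27 Mar – 31 Dec 2028: 280 days at 0.9% → £7291000 × 0.9% × 280/366 = £50200.3279
Total = £63049.2213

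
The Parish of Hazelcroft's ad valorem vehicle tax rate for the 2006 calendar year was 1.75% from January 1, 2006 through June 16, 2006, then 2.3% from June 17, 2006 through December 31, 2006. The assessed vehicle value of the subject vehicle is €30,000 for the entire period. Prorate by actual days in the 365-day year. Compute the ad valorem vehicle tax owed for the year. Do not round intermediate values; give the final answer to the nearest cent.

January 1 – June 16, 2006: 167 days at 1.75% → €30,000 × 1.75% × 167/365 = €240.2055
June 17 – December 31, 2006: 198 days at 2.3% → €30,000 × 2.3% × 198/365 = €374.3014
Total = €614.5068

€614.51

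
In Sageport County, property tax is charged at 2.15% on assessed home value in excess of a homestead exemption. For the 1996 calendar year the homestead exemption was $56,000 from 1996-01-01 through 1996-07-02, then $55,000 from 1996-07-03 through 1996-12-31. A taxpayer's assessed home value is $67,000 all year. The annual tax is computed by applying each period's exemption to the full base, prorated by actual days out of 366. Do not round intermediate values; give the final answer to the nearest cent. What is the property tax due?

1996-01-01 to 1996-07-02: 184 days, exemption $56,000 → ($67,000 − $56,000) × 2.15% × 184/366 = $118.8962
1996-07-03 to 1996-12-31: 182 days, exemption $55,000 → ($67,000 − $55,000) × 2.15% × 182/366 = $128.2951
Total = $247.1913

$247.19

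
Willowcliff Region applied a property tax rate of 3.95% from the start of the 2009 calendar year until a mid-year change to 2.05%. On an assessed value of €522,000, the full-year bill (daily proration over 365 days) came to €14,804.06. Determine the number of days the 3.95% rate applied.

151 days

Let d = days at the first rate; then 365 − d days at the second rate.
€522,000 × [3.95%·d + 2.05%·(365−d)] / 365 = €14,804.06
Solving gives d = 151, so the new rate took effect on 1 Jun 2009.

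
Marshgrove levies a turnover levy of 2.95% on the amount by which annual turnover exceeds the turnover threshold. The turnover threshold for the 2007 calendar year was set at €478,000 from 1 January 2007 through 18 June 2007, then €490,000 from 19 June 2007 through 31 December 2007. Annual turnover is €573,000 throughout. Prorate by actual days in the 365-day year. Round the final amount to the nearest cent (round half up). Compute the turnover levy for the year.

1 January – 18 June 2007: 169 days, exemption €478,000 → (€573,000 − €478,000) × 2.95% × 169/365 = €1,297.5959
19 June – 31 December 2007: 196 days, exemption €490,000 → (€573,000 − €490,000) × 2.95% × 196/365 = €1,314.8110
Total = €2,612.4068

€2,612.41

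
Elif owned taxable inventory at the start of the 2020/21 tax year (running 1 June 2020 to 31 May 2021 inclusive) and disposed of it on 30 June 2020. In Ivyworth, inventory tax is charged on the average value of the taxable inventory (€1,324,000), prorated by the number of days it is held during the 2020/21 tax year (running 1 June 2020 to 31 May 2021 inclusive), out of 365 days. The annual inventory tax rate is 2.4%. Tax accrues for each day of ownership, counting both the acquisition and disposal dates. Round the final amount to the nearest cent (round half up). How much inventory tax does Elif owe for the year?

€2,611.73

Days held (1 June – 30 June 2020): 30 out of 365
Tax = €1,324,000 × 2.4% × 30/365 = €2,611.7260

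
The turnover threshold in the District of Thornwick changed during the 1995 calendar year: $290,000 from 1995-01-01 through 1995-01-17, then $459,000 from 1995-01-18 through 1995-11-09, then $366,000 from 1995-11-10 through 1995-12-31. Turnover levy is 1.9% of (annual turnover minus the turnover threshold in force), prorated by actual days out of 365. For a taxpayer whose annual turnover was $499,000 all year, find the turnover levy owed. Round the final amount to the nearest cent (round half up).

1995-01-01 to 1995-01-17: 17 days, exemption $290,000 → ($499,000 − $290,000) × 1.9% × 17/365 = $184.9507
1995-01-18 to 1995-11-09: 296 days, exemption $459,000 → ($499,000 − $459,000) × 1.9% × 296/365 = $616.3288
1995-11-10 to 1995-12-31: 52 days, exemption $366,000 → ($499,000 − $366,000) × 1.9% × 52/365 = $360.0110
Total = $1,161.2904

$1,161.29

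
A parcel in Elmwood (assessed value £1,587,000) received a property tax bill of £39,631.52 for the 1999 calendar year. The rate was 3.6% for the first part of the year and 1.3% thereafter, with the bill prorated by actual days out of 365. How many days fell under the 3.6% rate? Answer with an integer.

Let d = days at the first rate; then 365 − d days at the second rate.
£1,587,000 × [3.6%·d + 1.3%·(365−d)] / 365 = £39,631.52
Solving gives d = 190, so the new rate took effect on 10 July 1999.

190 days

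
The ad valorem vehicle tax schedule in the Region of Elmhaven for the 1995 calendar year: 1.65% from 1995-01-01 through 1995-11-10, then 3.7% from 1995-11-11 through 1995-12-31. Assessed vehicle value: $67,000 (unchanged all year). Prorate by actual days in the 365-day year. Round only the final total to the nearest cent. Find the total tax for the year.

1995-01-01 to 1995-11-10: 314 days at 1.65% → $67,000 × 1.65% × 314/365 = $951.0329
1995-11-11 to 1995-12-31: 51 days at 3.7% → $67,000 × 3.7% × 51/365 = $346.3808
Total = $1,297.4137

$1,297.41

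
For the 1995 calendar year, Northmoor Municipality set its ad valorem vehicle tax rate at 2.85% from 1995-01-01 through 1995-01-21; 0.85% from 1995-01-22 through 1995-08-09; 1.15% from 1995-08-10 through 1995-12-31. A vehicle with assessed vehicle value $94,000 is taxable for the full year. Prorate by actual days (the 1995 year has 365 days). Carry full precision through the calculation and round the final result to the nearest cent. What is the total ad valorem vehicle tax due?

$1,018.42

1995-01-01 to 1995-01-21: 21 days at 2.85% → $94,000 × 2.85% × 21/365 = $154.1342
1995-01-22 to 1995-08-09: 200 days at 0.85% → $94,000 × 0.85% × 200/365 = $437.8082
1995-08-10 to 1995-12-31: 144 days at 1.15% → $94,000 × 1.15% × 144/365 = $426.4767
Total = $1,018.4192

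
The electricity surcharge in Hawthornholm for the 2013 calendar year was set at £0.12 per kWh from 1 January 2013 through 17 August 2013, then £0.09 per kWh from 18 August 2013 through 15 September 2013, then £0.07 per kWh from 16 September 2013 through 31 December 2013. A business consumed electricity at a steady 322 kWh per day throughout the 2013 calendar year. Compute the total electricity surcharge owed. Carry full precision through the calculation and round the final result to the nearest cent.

1 January – 17 August 2013: 229 days × 322 kWh/day = 73,738 kWh at £0.12/kWh → £8,848.56
18 August – 15 September 2013: 29 days × 322 kWh/day = 9,338 kWh at £0.09/kWh → £840.42
16 September – 31 December 2013: 107 days × 322 kWh/day = 34,454 kWh at £0.07/kWh → £2,411.78

£12,100.76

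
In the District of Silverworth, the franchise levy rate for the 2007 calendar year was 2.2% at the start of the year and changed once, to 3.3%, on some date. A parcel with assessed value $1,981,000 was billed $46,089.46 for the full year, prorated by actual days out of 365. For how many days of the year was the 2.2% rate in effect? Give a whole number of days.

323 days

Let d = days at the first rate; then 365 − d days at the second rate.
$1,981,000 × [2.2%·d + 3.3%·(365−d)] / 365 = $46,089.46
Solving gives d = 323, so the new rate took effect on November 20, 2007.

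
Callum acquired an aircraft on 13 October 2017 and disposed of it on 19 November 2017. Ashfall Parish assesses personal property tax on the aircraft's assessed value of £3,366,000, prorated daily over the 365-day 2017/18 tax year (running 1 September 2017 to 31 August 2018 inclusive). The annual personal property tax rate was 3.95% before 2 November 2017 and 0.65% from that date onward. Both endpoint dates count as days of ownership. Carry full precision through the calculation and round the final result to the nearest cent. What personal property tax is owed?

13 October – 1 November 2017: 20 days at 3.95% → £3,366,000 × 3.95% × 20/365 = £7,285.3151
2 November – 19 November 2017: 18 days at 0.65% → £3,366,000 × 0.65% × 18/365 = £1,078.9644
Total = £8,364.2795

£8,364.28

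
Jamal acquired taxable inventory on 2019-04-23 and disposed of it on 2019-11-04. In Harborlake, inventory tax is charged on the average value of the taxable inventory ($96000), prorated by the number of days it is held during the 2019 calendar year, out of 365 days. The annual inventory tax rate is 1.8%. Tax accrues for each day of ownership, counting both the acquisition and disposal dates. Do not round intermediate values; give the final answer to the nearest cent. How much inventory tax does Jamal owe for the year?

Days held (2019-04-23 to 2019-11-04): 196 out of 365
Tax = $96000 × 1.8% × 196/365 = $927.9123

$927.91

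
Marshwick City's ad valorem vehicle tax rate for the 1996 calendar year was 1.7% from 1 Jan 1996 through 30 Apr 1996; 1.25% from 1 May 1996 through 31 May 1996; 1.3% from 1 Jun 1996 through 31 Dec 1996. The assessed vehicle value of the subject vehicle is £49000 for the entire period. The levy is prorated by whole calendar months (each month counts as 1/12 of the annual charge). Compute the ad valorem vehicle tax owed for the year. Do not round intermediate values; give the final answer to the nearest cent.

£700.29

1 Jan – 30 Apr 1996: 4 months at 1.7% → £49000 × 1.7% × 4/12 = £277.6667
1 May – 31 May 1996: 1 month at 1.25% → £49000 × 1.25% × 1/12 = £51.0417
1 Jun – 31 Dec 1996: 7 months at 1.3% → £49000 × 1.3% × 7/12 = £371.5833
Total = £700.2917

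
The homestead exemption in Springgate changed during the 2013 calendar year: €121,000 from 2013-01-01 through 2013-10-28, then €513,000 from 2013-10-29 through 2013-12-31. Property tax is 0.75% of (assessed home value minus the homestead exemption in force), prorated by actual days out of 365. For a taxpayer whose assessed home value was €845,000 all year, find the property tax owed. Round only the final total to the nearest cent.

2013-01-01 to 2013-10-28: 301 days, exemption €121,000 → (€845,000 − €121,000) × 0.75% × 301/365 = €4,477.8904
2013-10-29 to 2013-12-31: 64 days, exemption €513,000 → (€845,000 − €513,000) × 0.75% × 64/365 = €436.6027
Total = €4,914.4932

€4,914.49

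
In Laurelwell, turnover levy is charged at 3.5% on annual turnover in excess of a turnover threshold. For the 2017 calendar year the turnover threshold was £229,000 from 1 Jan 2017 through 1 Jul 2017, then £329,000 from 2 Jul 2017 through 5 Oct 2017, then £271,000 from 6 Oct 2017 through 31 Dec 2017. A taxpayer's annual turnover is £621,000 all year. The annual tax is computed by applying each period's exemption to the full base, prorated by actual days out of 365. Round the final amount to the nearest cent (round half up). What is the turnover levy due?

1 Jan – 1 Jul 2017: 182 days, exemption £229,000 → (£621,000 − £229,000) × 3.5% × 182/365 = £6,841.2055
2 Jul – 5 Oct 2017: 96 days, exemption £329,000 → (£621,000 − £329,000) × 3.5% × 96/365 = £2,688.0000
6 Oct – 31 Dec 2017: 87 days, exemption £271,000 → (£621,000 − £271,000) × 3.5% × 87/365 = £2,919.8630
Total = £12,449.0685

£12,449.07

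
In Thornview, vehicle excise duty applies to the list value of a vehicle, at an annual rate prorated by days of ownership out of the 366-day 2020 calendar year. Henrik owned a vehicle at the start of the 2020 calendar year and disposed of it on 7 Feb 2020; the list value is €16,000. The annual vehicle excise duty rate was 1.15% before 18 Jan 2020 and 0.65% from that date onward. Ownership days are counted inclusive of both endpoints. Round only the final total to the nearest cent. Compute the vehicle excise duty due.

€14.51

1 Jan – 17 Jan 2020: 17 days at 1.15% → €16,000 × 1.15% × 17/366 = €8.5464
18 Jan – 7 Feb 2020: 21 days at 0.65% → €16,000 × 0.65% × 21/366 = €5.9672
Total = €14.5137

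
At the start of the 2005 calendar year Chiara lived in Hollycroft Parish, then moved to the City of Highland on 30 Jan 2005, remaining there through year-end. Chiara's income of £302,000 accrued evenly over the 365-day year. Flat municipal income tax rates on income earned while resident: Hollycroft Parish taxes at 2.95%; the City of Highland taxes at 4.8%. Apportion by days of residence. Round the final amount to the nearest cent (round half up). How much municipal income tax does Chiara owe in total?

£14,052.10

Hollycroft Parish, 1 Jan – 29 Jan 2005: 29 days → £302,000 × 2.95% × 29/365 = £707.8384
The City of Highland, 30 Jan – 31 Dec 2005: 336 days → £302,000 × 4.8% × 336/365 = £13,344.2630
Total = £14,052.1014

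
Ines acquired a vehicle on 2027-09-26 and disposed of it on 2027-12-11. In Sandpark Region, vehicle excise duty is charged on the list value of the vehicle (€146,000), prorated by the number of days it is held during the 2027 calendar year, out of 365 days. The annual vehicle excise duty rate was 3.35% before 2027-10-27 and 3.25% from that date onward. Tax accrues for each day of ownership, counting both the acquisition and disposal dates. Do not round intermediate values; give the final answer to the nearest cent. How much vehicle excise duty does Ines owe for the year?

€1,013.40

2027-09-26 to 2027-10-26: 31 days at 3.35% → €146,000 × 3.35% × 31/365 = €415.4000
2027-10-27 to 2027-12-11: 46 days at 3.25% → €146,000 × 3.25% × 46/365 = €598.0000
Total = €1,013.4000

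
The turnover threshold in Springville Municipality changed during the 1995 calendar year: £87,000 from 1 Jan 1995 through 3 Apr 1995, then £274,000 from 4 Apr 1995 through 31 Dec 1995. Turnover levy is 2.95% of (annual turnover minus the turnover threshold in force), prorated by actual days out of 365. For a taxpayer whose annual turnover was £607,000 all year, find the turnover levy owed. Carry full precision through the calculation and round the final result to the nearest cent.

1 Jan – 3 Apr 1995: 93 days, exemption £87,000 → (£607,000 − £87,000) × 2.95% × 93/365 = £3,908.5479
4 Apr – 31 Dec 1995: 272 days, exemption £274,000 → (£607,000 − £274,000) × 2.95% × 272/365 = £7,320.5260
Total = £11,229.0740

£11,229.07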